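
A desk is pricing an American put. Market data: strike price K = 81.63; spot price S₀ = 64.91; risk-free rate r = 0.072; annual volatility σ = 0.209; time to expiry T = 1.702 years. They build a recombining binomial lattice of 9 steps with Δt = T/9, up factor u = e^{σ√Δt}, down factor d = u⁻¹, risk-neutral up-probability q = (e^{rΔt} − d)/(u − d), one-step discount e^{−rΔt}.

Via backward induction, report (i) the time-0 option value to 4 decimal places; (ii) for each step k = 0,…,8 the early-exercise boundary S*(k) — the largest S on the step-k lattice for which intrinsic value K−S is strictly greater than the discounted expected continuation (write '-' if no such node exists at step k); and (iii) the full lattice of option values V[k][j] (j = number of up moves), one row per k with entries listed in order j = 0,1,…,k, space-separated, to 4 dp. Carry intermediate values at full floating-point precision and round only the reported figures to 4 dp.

Δt=0.18911, u=1.09515, d=0.91312, q=0.55261, disc=e^(-rΔt)=0.98648
k=9 terminal: V=max(K-S,0) → 52.9840 47.2736 40.4248 32.2108 22.3594 10.5441 0.0000 0.0000 0.0000 0.0000
k=8: j=0 S=31.3715 intr=50.2585 cont=49.1545 V=50.2585[EX]; j=1 S=37.6253 intr=44.0047 cont=42.9008 V=44.0047[EX]; j=2 S=45.1257 intr=36.5043 cont=35.4004 V=36.5043[EX]; j=3 S=54.1212 intr=27.5088 cont=26.4048 V=27.5088[EX]; j=4 S=64.9100 intr=16.7200 cont=15.6161 V=16.7200[EX]; j=5 S=77.8495 intr=3.7805 cont=4.6535 V=4.6535[hold]; j=6 S=93.3683 intr=0.0000 cont=0.0000 V=0.0000[hold]; j=7 S=111.9808 intr=0.0000 cont=0.0000 V=0.0000[hold]; j=8 S=134.3036 intr=0.0000 cont=0.0000 V=0.0000[hold]  S*(8)=64.9100
k=7: j=0 S=34.3564 intr=47.2736 cont=46.1697 V=47.2736[EX]; j=1 S=41.2052 intr=40.4248 cont=39.3209 V=40.4248[EX]; j=2 S=49.4192 intr=32.2108 cont=31.1069 V=32.2108[EX]; j=3 S=59.2706 intr=22.3594 cont=21.2554 V=22.3594[EX]; j=4 S=71.0859 intr=10.5441 cont=9.9160 V=10.5441[EX]; j=5 S=85.2565 intr=0.0000 cont=2.0538 V=2.0538[hold]; j=6 S=102.2520 intr=0.0000 cont=0.0000 V=0.0000[hold]; j=7 S=122.6353 intr=0.0000 cont=0.0000 V=0.0000[hold]  S*(7)=71.0859
k=6: j=0 S=37.6253 intr=44.0047 cont=42.9008 V=44.0047[EX]; j=1 S=45.1257 intr=36.5043 cont=35.4004 V=36.5043[EX]; j=2 S=54.1212 intr=27.5088 cont=26.4048 V=27.5088[EX]; j=3 S=64.9100 intr=16.7200 cont=15.6161 V=16.7200[EX]; j=4 S=77.8495 intr=3.7805 cont=5.7731 V=5.7731[hold]; j=5 S=93.3683 intr=0.0000 cont=0.9064 V=0.9064[hold]; j=6 S=111.9808 intr=0.0000 cont=0.0000 V=0.0000[hold]  S*(6)=64.9100
k=5: j=0 S=41.2052 intr=40.4248 cont=39.3209 V=40.4248[EX]; j=1 S=49.4192 intr=32.2108 cont=31.1069 V=32.2108[EX]; j=2 S=59.2706 intr=22.3594 cont=21.2554 V=22.3594[EX]; j=3 S=71.0859 intr=10.5441 cont=10.5264 V=10.5441[EX]; j=4 S=85.2565 intr=0.0000 cont=3.0421 V=3.0421[hold]; j=5 S=102.2520 intr=0.0000 cont=0.4000 V=0.4000[hold]  S*(5)=71.0859
k=4: j=0 S=45.1257 intr=36.5043 cont=35.4004 V=36.5043[EX]; j=1 S=54.1212 intr=27.5088 cont=26.4048 V=27.5088[EX]; j=2 S=64.9100 intr=16.7200 cont=15.6161 V=16.7200[EX]; j=3 S=77.8495 intr=3.7805 cont=6.3119 V=6.3119[hold]; j=4 S=93.3683 intr=0.0000 cont=1.5607 V=1.5607[hold]  S*(4)=64.9100
k=3: j=0 S=49.4192 intr=32.2108 cont=31.1069 V=32.2108[EX]; j=1 S=59.2706 intr=22.3594 cont=21.2554 V=22.3594[EX]; j=2 S=71.0859 intr=10.5441 cont=10.8201 V=10.8201[hold]; j=3 S=85.2565 intr=0.0000 cont=3.6365 V=3.6365[hold]  S*(3)=59.2706
k=2: j=0 S=54.1212 intr=27.5088 cont=26.4048 V=27.5088[EX]; j=1 S=64.9100 intr=16.7200 cont=15.7665 V=16.7200[EX]; j=2 S=77.8495 intr=3.7805 cont=6.7577 V=6.7577[hold]  S*(2)=64.9100
k=1: j=0 S=59.2706 intr=22.3594 cont=21.2554 V=22.3594[EX]; j=1 S=71.0859 intr=10.5441 cont=11.0631 V=11.0631[hold]  S*(1)=59.2706
k=0: j=0 S=64.9100 intr=16.7200 cont=15.8990 V=16.7200[EX]  S*(0)=64.9100

price = 16.7200
boundary = 64.9100 59.2706 64.9100 59.2706 64.9100 71.0859 64.9100 71.0859 64.9100
tree:
16.7200
22.3594 11.0631
27.5088 16.7200 6.7577
32.2108 22.3594 10.8201 3.6365
36.5043 27.5088 16.7200 6.3119 1.5607
40.4248 32.2108 22.3594 10.5441 3.0421 0.4000
44.0047 36.5043 27.5088 16.7200 5.7731 0.9064 0.0000
47.2736 40.4248 32.2108 22.3594 10.5441 2.0538 0.0000 0.0000
50.2585 44.0047 36.5043 27.5088 16.7200 4.6535 0.0000 0.0000 0.0000
52.9840 47.2736 40.4248 32.2108 22.3594 10.5441 0.0000 0.0000 0.0000 0.0000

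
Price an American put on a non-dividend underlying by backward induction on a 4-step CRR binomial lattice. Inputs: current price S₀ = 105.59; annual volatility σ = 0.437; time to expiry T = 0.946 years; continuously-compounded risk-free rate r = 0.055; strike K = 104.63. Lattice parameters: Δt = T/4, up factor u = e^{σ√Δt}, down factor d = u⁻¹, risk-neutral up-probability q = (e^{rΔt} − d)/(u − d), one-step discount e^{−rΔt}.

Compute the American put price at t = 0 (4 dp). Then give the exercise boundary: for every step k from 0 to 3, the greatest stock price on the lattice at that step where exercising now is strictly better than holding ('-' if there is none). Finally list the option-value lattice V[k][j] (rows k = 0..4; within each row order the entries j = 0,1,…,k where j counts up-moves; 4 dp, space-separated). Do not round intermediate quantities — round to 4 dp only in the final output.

Δt=0.23650, u=1.23679, d=0.80855, q=0.47764, disc=e^(-rΔt)=0.98708
k=4 terminal: V=max(K-S,0) → 59.5026 35.6010 0.0000 0.0000 0.0000
k=3: j=0 S=55.8131 intr=48.8169 cont=47.4648 V=48.8169[EX]; j=1 S=85.3743 intr=19.2557 cont=18.3562 V=19.2557[EX]; j=2 S=130.5926 intr=0.0000 cont=0.0000 V=0.0000[hold]; j=3 S=199.7606 intr=0.0000 cont=0.0000 V=0.0000[hold]  S*(3)=85.3743
k=2: j=0 S=69.0290 intr=35.6010 cont=34.2489 V=35.6010[EX]; j=1 S=105.5900 intr=0.0000 cont=9.9284 V=9.9284[hold]; j=2 S=161.5155 intr=0.0000 cont=0.0000 V=0.0000[hold]  S*(2)=69.0290
k=1: j=0 S=85.3743 intr=19.2557 cont=23.0371 V=23.0371[hold]; j=1 S=130.5926 intr=0.0000 cont=5.1192 V=5.1192[hold]  S*(1)=-
k=0: j=0 S=105.5900 intr=0.0000 cont=14.2916 V=14.2916[hold]  S*(0)=-

price = 14.2916
boundary = - - 69.0290 85.3743
tree:
14.2916
23.0371 5.1192
35.6010 9.9284 0.0000
48.8169 19.2557 0.0000 0.0000
59.5026 35.6010 0.0000 0.0000 0.0000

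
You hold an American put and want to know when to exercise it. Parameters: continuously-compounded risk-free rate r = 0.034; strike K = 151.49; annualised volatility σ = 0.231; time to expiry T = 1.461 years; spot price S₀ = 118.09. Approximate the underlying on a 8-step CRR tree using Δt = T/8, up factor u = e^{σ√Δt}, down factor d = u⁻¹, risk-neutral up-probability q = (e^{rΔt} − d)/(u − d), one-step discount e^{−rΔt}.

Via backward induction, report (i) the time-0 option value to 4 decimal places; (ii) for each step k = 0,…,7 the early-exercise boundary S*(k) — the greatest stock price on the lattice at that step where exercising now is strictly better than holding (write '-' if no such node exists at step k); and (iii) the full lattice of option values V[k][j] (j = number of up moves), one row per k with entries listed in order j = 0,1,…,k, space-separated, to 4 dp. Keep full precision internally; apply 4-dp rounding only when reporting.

Δt=0.18263, u=1.10375, d=0.90600, q=0.50684, disc=e^(-rΔt)=0.99381
k=8 terminal: V=max(K-S,0) → 97.8813 86.1800 71.9246 54.5577 33.4000 7.6242 0.0000 0.0000 0.0000
k=7: j=0 S=59.1708 intr=92.3192 cont=91.3815 V=92.3192[EX]; j=1 S=72.0861 intr=79.4039 cont=78.4661 V=79.4039[EX]; j=2 S=87.8206 intr=63.6694 cont=62.7317 V=63.6694[EX]; j=3 S=106.9894 intr=44.5006 cont=43.5628 V=44.5006[EX]; j=4 S=130.3423 intr=21.1477 cont=20.2100 V=21.1477[EX]; j=5 S=158.7925 intr=0.0000 cont=3.7367 V=3.7367[hold]; j=6 S=193.4525 intr=0.0000 cont=0.0000 V=0.0000[hold]; j=7 S=235.6780 intr=0.0000 cont=0.0000 V=0.0000[hold]  S*(7)=130.3423
k=6: j=0 S=65.3100 intr=86.1800 cont=85.2423 V=86.1800[EX]; j=1 S=79.5654 intr=71.9246 cont=70.9869 V=71.9246[EX]; j=2 S=96.9323 intr=54.5577 cont=53.6200 V=54.5577[EX]; j=3 S=118.0900 intr=33.4000 cont=32.4623 V=33.4000[EX]; j=4 S=143.8658 intr=7.6242 cont=12.2469 V=12.2469[hold]; j=5 S=175.2678 intr=0.0000 cont=1.8314 V=1.8314[hold]; j=6 S=213.5240 intr=0.0000 cont=0.0000 V=0.0000[hold]  S*(6)=118.0900
k=5: j=0 S=72.0861 intr=79.4039 cont=78.4661 V=79.4039[EX]; j=1 S=87.8206 intr=63.6694 cont=62.7317 V=63.6694[EX]; j=2 S=106.9894 intr=44.5006 cont=43.5628 V=44.5006[EX]; j=3 S=130.3423 intr=21.1477 cont=22.5384 V=22.5384[hold]; j=4 S=158.7925 intr=0.0000 cont=6.9248 V=6.9248[hold]; j=5 S=193.4525 intr=0.0000 cont=0.8976 V=0.8976[hold]  S*(5)=106.9894
k=4: j=0 S=79.5654 intr=71.9246 cont=70.9869 V=71.9246[EX]; j=1 S=96.9323 intr=54.5577 cont=53.6200 V=54.5577[EX]; j=2 S=118.0900 intr=33.4000 cont=33.1628 V=33.4000[EX]; j=3 S=143.8658 intr=7.6242 cont=14.5343 V=14.5343[hold]; j=4 S=175.2678 intr=0.0000 cont=3.8460 V=3.8460[hold]  S*(4)=118.0900
k=3: j=0 S=87.8206 intr=63.6694 cont=62.7317 V=63.6694[EX]; j=1 S=106.9894 intr=44.5006 cont=43.5628 V=44.5006[EX]; j=2 S=130.3423 intr=21.1477 cont=23.6906 V=23.6906[hold]; j=3 S=158.7925 intr=0.0000 cont=9.0607 V=9.0607[hold]  S*(3)=106.9894
k=2: j=0 S=96.9323 intr=54.5577 cont=53.6200 V=54.5577[EX]; j=1 S=118.0900 intr=33.4000 cont=33.7431 V=33.7431[hold]; j=2 S=143.8658 intr=7.6242 cont=16.1749 V=16.1749[hold]  S*(2)=96.9323
k=1: j=0 S=106.9894 intr=44.5006 cont=43.7357 V=44.5006[EX]; j=1 S=130.3423 intr=21.1477 cont=24.6851 V=24.6851[hold]  S*(1)=106.9894
k=0: j=0 S=118.0900 intr=33.4000 cont=34.2441 V=34.2441[hold]  S*(0)=-

price = 34.2441
boundary = - 106.9894 96.9323 106.9894 118.0900 106.9894 118.0900 130.3423
tree:
34.2441
44.5006 24.6851
54.5577 33.7431 16.1749
63.6694 44.5006 23.6906 9.0607
71.9246 54.5577 33.4000 14.5343 3.8460
79.4039 63.6694 44.5006 22.5384 6.9248 0.8976
86.1800 71.9246 54.5577 33.4000 12.2469 1.8314 0.0000
92.3192 79.4039 63.6694 44.5006 21.1477 3.7367 0.0000 0.0000
97.8813 86.1800 71.9246 54.5577 33.4000 7.6242 0.0000 0.0000 0.0000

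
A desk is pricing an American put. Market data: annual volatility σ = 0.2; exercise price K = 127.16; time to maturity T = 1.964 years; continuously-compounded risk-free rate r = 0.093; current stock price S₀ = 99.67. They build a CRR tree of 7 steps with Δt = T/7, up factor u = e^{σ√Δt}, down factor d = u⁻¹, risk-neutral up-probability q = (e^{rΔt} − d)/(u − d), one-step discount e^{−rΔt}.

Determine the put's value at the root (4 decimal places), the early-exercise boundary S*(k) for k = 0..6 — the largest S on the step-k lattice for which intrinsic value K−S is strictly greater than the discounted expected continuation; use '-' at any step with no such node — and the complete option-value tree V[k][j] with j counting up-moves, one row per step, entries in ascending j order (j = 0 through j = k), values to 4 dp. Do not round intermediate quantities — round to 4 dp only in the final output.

Δt=0.28057, u=1.11175, d=0.89948, q=0.59808, disc=e^(-rΔt)=0.97424
k=7 terminal: V=max(K-S,0) → 79.6805 68.4755 54.6263 37.5088 16.3516 0.0000 0.0000 0.0000
k=6: j=0 S=52.7855 intr=74.3745 cont=71.0994 V=74.3745[EX]; j=1 S=65.2426 intr=61.9174 cont=58.6423 V=61.9174[EX]; j=2 S=80.6395 intr=46.5205 cont=43.2454 V=46.5205[EX]; j=3 S=99.6700 intr=27.4900 cont=24.2149 V=27.4900[EX]; j=4 S=123.1916 intr=3.9684 cont=6.4027 V=6.4027[hold]; j=5 S=152.2641 intr=0.0000 cont=0.0000 V=0.0000[hold]; j=6 S=188.1976 intr=0.0000 cont=0.0000 V=0.0000[hold]  S*(6)=99.6700
k=5: j=0 S=58.6845 intr=68.4755 cont=65.2005 V=68.4755[EX]; j=1 S=72.5337 intr=54.6263 cont=51.3512 V=54.6263[EX]; j=2 S=89.6512 intr=37.5088 cont=34.2337 V=37.5088[EX]; j=3 S=110.8084 intr=16.3516 cont=14.4949 V=16.3516[EX]; j=4 S=136.9586 intr=0.0000 cont=2.5071 V=2.5071[hold]; j=5 S=169.2801 intr=0.0000 cont=0.0000 V=0.0000[hold]  S*(5)=110.8084
k=4: j=0 S=65.2426 intr=61.9174 cont=58.6423 V=61.9174[EX]; j=1 S=80.6395 intr=46.5205 cont=43.2454 V=46.5205[EX]; j=2 S=99.6700 intr=27.4900 cont=24.2149 V=27.4900[EX]; j=3 S=123.1916 intr=3.9684 cont=7.8636 V=7.8636[hold]; j=4 S=152.2641 intr=0.0000 cont=0.9817 V=0.9817[hold]  S*(4)=99.6700
k=3: j=0 S=72.5337 intr=54.6263 cont=51.3512 V=54.6263[EX]; j=1 S=89.6512 intr=37.5088 cont=34.2337 V=37.5088[EX]; j=2 S=110.8084 intr=16.3516 cont=15.3461 V=16.3516[EX]; j=3 S=136.9586 intr=0.0000 cont=3.6511 V=3.6511[hold]  S*(3)=110.8084
k=2: j=0 S=80.6395 intr=46.5205 cont=43.2454 V=46.5205[EX]; j=1 S=99.6700 intr=27.4900 cont=24.2149 V=27.4900[EX]; j=2 S=123.1916 intr=3.9684 cont=8.5302 V=8.5302[hold]  S*(2)=99.6700
k=1: j=0 S=89.6512 intr=37.5088 cont=34.2337 V=37.5088[EX]; j=1 S=110.8084 intr=16.3516 cont=15.7345 V=16.3516[EX]  S*(1)=110.8084
k=0: j=0 S=99.6700 intr=27.4900 cont=24.2149 V=27.4900[EX]  S*(0)=99.6700

price = 27.4900
boundary = 99.6700 110.8084 99.6700 110.8084 99.6700 110.8084 99.6700
tree:
27.4900
37.5088 16.3516
46.5205 27.4900 8.5302
54.6263 37.5088 16.3516 3.6511
61.9174 46.5205 27.4900 7.8636 0.9817
68.4755 54.6263 37.5088 16.3516 2.5071 0.0000
74.3745 61.9174 46.5205 27.4900 6.4027 0.0000 0.0000
79.6805 68.4755 54.6263 37.5088 16.3516 0.0000 0.0000 0.0000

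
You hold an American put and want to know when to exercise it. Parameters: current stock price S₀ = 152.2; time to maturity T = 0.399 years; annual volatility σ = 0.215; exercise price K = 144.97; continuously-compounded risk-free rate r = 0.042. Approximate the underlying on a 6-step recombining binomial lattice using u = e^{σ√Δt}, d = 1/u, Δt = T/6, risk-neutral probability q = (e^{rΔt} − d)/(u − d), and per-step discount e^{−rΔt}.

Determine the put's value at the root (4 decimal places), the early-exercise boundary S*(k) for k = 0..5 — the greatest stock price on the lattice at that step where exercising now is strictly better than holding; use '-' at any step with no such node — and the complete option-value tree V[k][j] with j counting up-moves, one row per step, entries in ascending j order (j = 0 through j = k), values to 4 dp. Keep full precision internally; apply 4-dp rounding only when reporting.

params: Δt=0.06650 u=1.05701 d=0.94607 q=0.51135 e^(-rΔt)=0.99721
t_6 payoffs: 35.8405 23.0430 8.7449 0.0000 0.0000 0.0000 0.0000
t_5: node(5,0) S=115.3509 payoff=29.6191 vs cont=29.2148 → 29.6191 [stop]  node(5,1) S=128.8779 payoff=16.0921 vs cont=15.6878 → 16.0921 [stop]  node(5,2) S=143.9912 payoff=0.9788 vs cont=4.2612 → 4.2612 [wait]  node(5,3) S=160.8768 payoff=0.0000 vs cont=0.0000 → 0.0000 [wait]  node(5,4) S=179.7425 payoff=0.0000 vs cont=0.0000 → 0.0000 [wait]  node(5,5) S=200.8206 payoff=0.0000 vs cont=0.0000 → 0.0000 [wait]  ⇒ S*(5)=128.8779
t_4: node(4,0) S=121.9270 payoff=23.0430 vs cont=22.6387 → 23.0430 [stop]  node(4,1) S=136.2251 payoff=8.7449 vs cont=10.0143 → 10.0143 [wait]  node(4,2) S=152.2000 payoff=0.0000 vs cont=2.0764 → 2.0764 [wait]  node(4,3) S=170.0482 payoff=0.0000 vs cont=0.0000 → 0.0000 [wait]  node(4,4) S=189.9895 payoff=0.0000 vs cont=0.0000 → 0.0000 [wait]  ⇒ S*(4)=121.9270
t_3: node(3,0) S=128.8779 payoff=16.0921 vs cont=16.3351 → 16.3351 [wait]  node(3,1) S=143.9912 payoff=0.9788 vs cont=5.9387 → 5.9387 [wait]  node(3,2) S=160.8768 payoff=0.0000 vs cont=1.0118 → 1.0118 [wait]  node(3,3) S=179.7425 payoff=0.0000 vs cont=0.0000 → 0.0000 [wait]  ⇒ S*(3)=-
t_2: node(2,0) S=136.2251 payoff=8.7449 vs cont=10.9881 → 10.9881 [wait]  node(2,1) S=152.2000 payoff=0.0000 vs cont=3.4098 → 3.4098 [wait]  node(2,2) S=170.0482 payoff=0.0000 vs cont=0.4930 → 0.4930 [wait]  ⇒ S*(2)=-
t_1: node(1,0) S=143.9912 payoff=0.9788 vs cont=7.0931 → 7.0931 [wait]  node(1,1) S=160.8768 payoff=0.0000 vs cont=1.9129 → 1.9129 [wait]  ⇒ S*(1)=-
t_0: node(0,0) S=152.2000 payoff=0.0000 vs cont=4.4318 → 4.4318 [wait]  ⇒ S*(0)=-

price = 4.4318
boundary = - - - - 121.9270 128.8779
tree:
4.4318
7.0931 1.9129
10.9881 3.4098 0.4930
16.3351 5.9387 1.0118 0.0000
23.0430 10.0143 2.0764 0.0000 0.0000
29.6191 16.0921 4.2612 0.0000 0.0000 0.0000
35.8405 23.0430 8.7449 0.0000 0.0000 0.0000 0.0000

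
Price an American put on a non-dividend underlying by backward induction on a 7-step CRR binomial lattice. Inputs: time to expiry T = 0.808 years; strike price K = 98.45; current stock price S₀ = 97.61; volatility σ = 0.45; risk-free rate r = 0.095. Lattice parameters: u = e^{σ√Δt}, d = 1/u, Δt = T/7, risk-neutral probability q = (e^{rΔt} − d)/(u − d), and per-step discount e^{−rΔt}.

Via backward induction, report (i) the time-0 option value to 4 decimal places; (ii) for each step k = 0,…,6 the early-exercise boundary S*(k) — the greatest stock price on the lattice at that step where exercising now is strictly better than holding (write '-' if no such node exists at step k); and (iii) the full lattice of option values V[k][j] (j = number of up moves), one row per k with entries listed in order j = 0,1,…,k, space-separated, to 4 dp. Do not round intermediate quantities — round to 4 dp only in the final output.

price = 13.3708
boundary = - - - 61.7023 71.8950 61.7023 71.8950
tree:
13.3708
19.3906 7.5933
27.2020 11.9387 3.3772
36.7477 18.1734 5.9126 0.8938
45.4955 26.5550 10.1193 1.7993 0.0000
53.0030 36.7477 16.7811 3.6221 0.0000 0.0000
59.4461 45.4955 26.5550 7.2915 0.0000 0.0000 0.0000
64.9758 53.0030 36.7477 14.6785 0.0000 0.0000 0.0000 0.0000

params: Δt=0.11543 u=1.16519 d=0.85823 q=0.49777 e^(-rΔt)=0.98909
t_7 payoffs: 64.9758 53.0030 36.7477 14.6785 0.0000 0.0000 0.0000 0.0000
t_6: node(6,0) S=39.0039 payoff=59.4461 vs cont=58.3725 → 59.4461 [stop]  node(6,1) S=52.9545 payoff=45.4955 vs cont=44.4218 → 45.4955 [stop]  node(6,2) S=71.8950 payoff=26.5550 vs cont=25.4813 → 26.5550 [stop]  node(6,3) S=97.6100 payoff=0.8400 vs cont=7.2915 → 7.2915 [wait]  node(6,4) S=132.5226 payoff=0.0000 vs cont=0.0000 → 0.0000 [wait]  node(6,5) S=179.9225 payoff=0.0000 vs cont=0.0000 → 0.0000 [wait]  node(6,6) S=244.2761 payoff=0.0000 vs cont=0.0000 → 0.0000 [wait]  ⇒ S*(6)=71.8950
t_5: node(5,0) S=45.4470 payoff=53.0030 vs cont=51.9293 → 53.0030 [stop]  node(5,1) S=61.7023 payoff=36.7477 vs cont=35.6741 → 36.7477 [stop]  node(5,2) S=83.7715 payoff=14.6785 vs cont=16.7811 → 16.7811 [wait]  node(5,3) S=113.7345 payoff=0.0000 vs cont=3.6221 → 3.6221 [wait]  node(5,4) S=154.4143 payoff=0.0000 vs cont=0.0000 → 0.0000 [wait]  node(5,5) S=209.6443 payoff=0.0000 vs cont=0.0000 → 0.0000 [wait]  ⇒ S*(5)=61.7023
t_4: node(4,0) S=52.9545 payoff=45.4955 vs cont=44.4218 → 45.4955 [stop]  node(4,1) S=71.8950 payoff=26.5550 vs cont=26.5166 → 26.5550 [stop]  node(4,2) S=97.6100 payoff=0.8400 vs cont=10.1193 → 10.1193 [wait]  node(4,3) S=132.5226 payoff=0.0000 vs cont=1.7993 → 1.7993 [wait]  node(4,4) S=179.9225 payoff=0.0000 vs cont=0.0000 → 0.0000 [wait]  ⇒ S*(4)=71.8950
t_3: node(3,0) S=61.7023 payoff=36.7477 vs cont=35.6741 → 36.7477 [stop]  node(3,1) S=83.7715 payoff=14.6785 vs cont=18.1734 → 18.1734 [wait]  node(3,2) S=113.7345 payoff=0.0000 vs cont=5.9126 → 5.9126 [wait]  node(3,3) S=154.4143 payoff=0.0000 vs cont=0.8938 → 0.8938 [wait]  ⇒ S*(3)=61.7023
t_2: node(2,0) S=71.8950 payoff=26.5550 vs cont=27.2020 → 27.2020 [wait]  node(2,1) S=97.6100 payoff=0.8400 vs cont=11.9387 → 11.9387 [wait]  node(2,2) S=132.5226 payoff=0.0000 vs cont=3.3772 → 3.3772 [wait]  ⇒ S*(2)=-
t_1: node(1,0) S=83.7715 payoff=14.6785 vs cont=19.3906 → 19.3906 [wait]  node(1,1) S=113.7345 payoff=0.0000 vs cont=7.5933 → 7.5933 [wait]  ⇒ S*(1)=-
t_0: node(0,0) S=97.6100 payoff=0.8400 vs cont=13.3708 → 13.3708 [wait]  ⇒ S*(0)=-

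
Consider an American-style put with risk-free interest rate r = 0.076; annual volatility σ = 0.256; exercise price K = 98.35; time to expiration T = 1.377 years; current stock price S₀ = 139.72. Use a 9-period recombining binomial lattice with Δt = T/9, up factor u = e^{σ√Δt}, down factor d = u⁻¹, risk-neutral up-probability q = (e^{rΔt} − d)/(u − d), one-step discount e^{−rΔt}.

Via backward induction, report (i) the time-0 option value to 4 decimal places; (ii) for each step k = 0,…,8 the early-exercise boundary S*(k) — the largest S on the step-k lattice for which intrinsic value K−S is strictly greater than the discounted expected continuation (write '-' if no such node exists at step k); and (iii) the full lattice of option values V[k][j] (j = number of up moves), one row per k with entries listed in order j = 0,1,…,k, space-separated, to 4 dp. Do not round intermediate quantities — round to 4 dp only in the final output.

Δt=0.15300  u=1.10532  d=0.90472  q=0.53329  discount=0.98844
step 9 (expiry): payoffs max(K−S,0) = 41.6130 29.0326 13.6627 0.0000 0.0000 0.0000 0.0000 0.0000 0.0000 0.0000
step 8: (k=8,j=0): S=62.7125, (K−S)⁺=35.6375, hold=34.5005 ⇒ V=35.6375 exercise | (k=8,j=1): S=76.6179, (K−S)⁺=21.7321, hold=20.5951 ⇒ V=21.7321 exercise | (k=8,j=2): S=93.6066, (K−S)⁺=4.7434, hold=6.3028 ⇒ V=6.3028 continue | (k=8,j=3): S=114.3622, (K−S)⁺=0.0000, hold=0.0000 ⇒ V=0.0000 continue | (k=8,j=4): S=139.7200, (K−S)⁺=0.0000, hold=0.0000 ⇒ V=0.0000 continue | (k=8,j=5): S=170.7005, (K−S)⁺=0.0000, hold=0.0000 ⇒ V=0.0000 continue | (k=8,j=6): S=208.5503, (K−S)⁺=0.0000, hold=0.0000 ⇒ V=0.0000 continue | (k=8,j=7): S=254.7927, (K−S)⁺=0.0000, hold=0.0000 ⇒ V=0.0000 continue | (k=8,j=8): S=311.2885, (K−S)⁺=0.0000, hold=0.0000 ⇒ V=0.0000 continue  boundary S*=76.6179
step 7: (k=7,j=0): S=69.3174, (K−S)⁺=29.0326, hold=27.8956 ⇒ V=29.0326 exercise | (k=7,j=1): S=84.6873, (K−S)⁺=13.6627, hold=13.3477 ⇒ V=13.6627 exercise | (k=7,j=2): S=103.4652, (K−S)⁺=0.0000, hold=2.9076 ⇒ V=2.9076 continue | (k=7,j=3): S=126.4068, (K−S)⁺=0.0000, hold=0.0000 ⇒ V=0.0000 continue | (k=7,j=4): S=154.4353, (K−S)⁺=0.0000, hold=0.0000 ⇒ V=0.0000 continue | (k=7,j=5): S=188.6786, (K−S)⁺=0.0000, hold=0.0000 ⇒ V=0.0000 continue | (k=7,j=6): S=230.5148, (K−S)⁺=0.0000, hold=0.0000 ⇒ V=0.0000 continue | (k=7,j=7): S=281.6274, (K−S)⁺=0.0000, hold=0.0000 ⇒ V=0.0000 continue  boundary S*=84.6873
step 6: (k=6,j=0): S=76.6179, (K−S)⁺=21.7321, hold=20.5951 ⇒ V=21.7321 exercise | (k=6,j=1): S=93.6066, (K−S)⁺=4.7434, hold=7.8355 ⇒ V=7.8355 continue | (k=6,j=2): S=114.3622, (K−S)⁺=0.0000, hold=1.3413 ⇒ V=1.3413 continue | (k=6,j=3): S=139.7200, (K−S)⁺=0.0000, hold=0.0000 ⇒ V=0.0000 continue | (k=6,j=4): S=170.7005, (K−S)⁺=0.0000, hold=0.0000 ⇒ V=0.0000 continue | (k=6,j=5): S=208.5503, (K−S)⁺=0.0000, hold=0.0000 ⇒ V=0.0000 continue | (k=6,j=6): S=254.7927, (K−S)⁺=0.0000, hold=0.0000 ⇒ V=0.0000 continue  boundary S*=76.6179
step 5: (k=5,j=0): S=84.6873, (K−S)⁺=13.6627, hold=14.1556 ⇒ V=14.1556 continue | (k=5,j=1): S=103.4652, (K−S)⁺=0.0000, hold=4.3216 ⇒ V=4.3216 continue | (k=5,j=2): S=126.4068, (K−S)⁺=0.0000, hold=0.6188 ⇒ V=0.6188 continue | (k=5,j=3): S=154.4353, (K−S)⁺=0.0000, hold=0.0000 ⇒ V=0.0000 continue | (k=5,j=4): S=188.6786, (K−S)⁺=0.0000, hold=0.0000 ⇒ V=0.0000 continue | (k=5,j=5): S=230.5148, (K−S)⁺=0.0000, hold=0.0000 ⇒ V=0.0000 continue  boundary S*=-
step 4: (k=4,j=0): S=93.6066, (K−S)⁺=4.7434, hold=8.8082 ⇒ V=8.8082 continue | (k=4,j=1): S=114.3622, (K−S)⁺=0.0000, hold=2.3198 ⇒ V=2.3198 continue | (k=4,j=2): S=139.7200, (K−S)⁺=0.0000, hold=0.2854 ⇒ V=0.2854 continue | (k=4,j=3): S=170.7005, (K−S)⁺=0.0000, hold=0.0000 ⇒ V=0.0000 continue | (k=4,j=4): S=208.5503, (K−S)⁺=0.0000, hold=0.0000 ⇒ V=0.0000 continue  boundary S*=-
step 3: (k=3,j=0): S=103.4652, (K−S)⁺=0.0000, hold=5.2862 ⇒ V=5.2862 continue | (k=3,j=1): S=126.4068, (K−S)⁺=0.0000, hold=1.2206 ⇒ V=1.2206 continue | (k=3,j=2): S=154.4353, (K−S)⁺=0.0000, hold=0.1317 ⇒ V=0.1317 continue | (k=3,j=3): S=188.6786, (K−S)⁺=0.0000, hold=0.0000 ⇒ V=0.0000 continue  boundary S*=-
step 2: (k=2,j=0): S=114.3622, (K−S)⁺=0.0000, hold=3.0820 ⇒ V=3.0820 continue | (k=2,j=1): S=139.7200, (K−S)⁺=0.0000, hold=0.6325 ⇒ V=0.6325 continue | (k=2,j=2): S=170.7005, (K−S)⁺=0.0000, hold=0.0607 ⇒ V=0.0607 continue  boundary S*=-
step 1: (k=1,j=0): S=126.4068, (K−S)⁺=0.0000, hold=1.7552 ⇒ V=1.7552 continue | (k=1,j=1): S=154.4353, (K−S)⁺=0.0000, hold=0.3238 ⇒ V=0.3238 continue  boundary S*=-
step 0: (k=0,j=0): S=139.7200, (K−S)⁺=0.0000, hold=0.9804 ⇒ V=0.9804 continue  boundary S*=-

price = 0.9804
boundary = - - - - - - 76.6179 84.6873 76.6179
tree:
0.9804
1.7552 0.3238
3.0820 0.6325 0.0607
5.2862 1.2206 0.1317 0.0000
8.8082 2.3198 0.2854 0.0000 0.0000
14.1556 4.3216 0.6188 0.0000 0.0000 0.0000
21.7321 7.8355 1.3413 0.0000 0.0000 0.0000 0.0000
29.0326 13.6627 2.9076 0.0000 0.0000 0.0000 0.0000 0.0000
35.6375 21.7321 6.3028 0.0000 0.0000 0.0000 0.0000 0.0000 0.0000
41.6130 29.0326 13.6627 0.0000 0.0000 0.0000 0.0000 0.0000 0.0000 0.0000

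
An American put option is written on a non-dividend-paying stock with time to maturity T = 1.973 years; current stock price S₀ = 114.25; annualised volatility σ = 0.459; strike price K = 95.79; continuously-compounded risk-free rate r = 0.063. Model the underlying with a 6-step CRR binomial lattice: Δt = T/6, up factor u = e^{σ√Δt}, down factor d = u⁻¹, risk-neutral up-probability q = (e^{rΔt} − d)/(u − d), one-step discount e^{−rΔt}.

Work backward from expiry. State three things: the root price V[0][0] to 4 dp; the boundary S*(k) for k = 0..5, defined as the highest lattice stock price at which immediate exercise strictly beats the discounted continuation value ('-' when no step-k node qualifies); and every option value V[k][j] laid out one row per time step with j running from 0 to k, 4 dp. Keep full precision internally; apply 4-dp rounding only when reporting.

Δt=0.32883  u=1.30110  d=0.76858  q=0.47388  discount=0.97950
step 6 (expiry): payoffs max(K−S,0) = 72.2398 55.9228 28.3006 0.0000 0.0000 0.0000 0.0000
step 5: (k=5,j=0): S=30.6412, (K−S)⁺=65.1488, hold=63.1848 ⇒ V=65.1488 exercise | (k=5,j=1): S=51.8711, (K−S)⁺=43.9189, hold=41.9549 ⇒ V=43.9189 exercise | (k=5,j=2): S=87.8104, (K−S)⁺=7.9796, hold=14.5841 ⇒ V=14.5841 continue | (k=5,j=3): S=148.6505, (K−S)⁺=0.0000, hold=0.0000 ⇒ V=0.0000 continue | (k=5,j=4): S=251.6441, (K−S)⁺=0.0000, hold=0.0000 ⇒ V=0.0000 continue | (k=5,j=5): S=425.9976, (K−S)⁺=0.0000, hold=0.0000 ⇒ V=0.0000 continue  boundary S*=51.8711
step 4: (k=4,j=0): S=39.8672, (K−S)⁺=55.9228, hold=53.9588 ⇒ V=55.9228 exercise | (k=4,j=1): S=67.4894, (K−S)⁺=28.3006, hold=29.4021 ⇒ V=29.4021 continue | (k=4,j=2): S=114.2500, (K−S)⁺=0.0000, hold=7.5156 ⇒ V=7.5156 continue | (k=4,j=3): S=193.4090, (K−S)⁺=0.0000, hold=0.0000 ⇒ V=0.0000 continue | (k=4,j=4): S=327.4138, (K−S)⁺=0.0000, hold=0.0000 ⇒ V=0.0000 continue  boundary S*=39.8672
step 3: (k=3,j=0): S=51.8711, (K−S)⁺=43.9189, hold=42.4662 ⇒ V=43.9189 exercise | (k=3,j=1): S=87.8104, (K−S)⁺=7.9796, hold=18.6403 ⇒ V=18.6403 continue | (k=3,j=2): S=148.6505, (K−S)⁺=0.0000, hold=3.8730 ⇒ V=3.8730 continue | (k=3,j=3): S=251.6441, (K−S)⁺=0.0000, hold=0.0000 ⇒ V=0.0000 continue  boundary S*=51.8711
step 2: (k=2,j=0): S=67.4894, (K−S)⁺=28.3006, hold=31.2849 ⇒ V=31.2849 continue | (k=2,j=1): S=114.2500, (K−S)⁺=0.0000, hold=11.4036 ⇒ V=11.4036 continue | (k=2,j=2): S=193.4090, (K−S)⁺=0.0000, hold=1.9959 ⇒ V=1.9959 continue  boundary S*=-
step 1: (k=1,j=0): S=87.8104, (K−S)⁺=7.9796, hold=21.4152 ⇒ V=21.4152 continue | (k=1,j=1): S=148.6505, (K−S)⁺=0.0000, hold=6.8030 ⇒ V=6.8030 continue  boundary S*=-
step 0: (k=0,j=0): S=114.2500, (K−S)⁺=0.0000, hold=14.1936 ⇒ V=14.1936 continue  boundary S*=-

price = 14.1936
boundary = - - - 51.8711 39.8672 51.8711
tree:
14.1936
21.4152 6.8030
31.2849 11.4036 1.9959
43.9189 18.6403 3.8730 0.0000
55.9228 29.4021 7.5156 0.0000 0.0000
65.1488 43.9189 14.5841 0.0000 0.0000 0.0000
72.2398 55.9228 28.3006 0.0000 0.0000 0.0000 0.0000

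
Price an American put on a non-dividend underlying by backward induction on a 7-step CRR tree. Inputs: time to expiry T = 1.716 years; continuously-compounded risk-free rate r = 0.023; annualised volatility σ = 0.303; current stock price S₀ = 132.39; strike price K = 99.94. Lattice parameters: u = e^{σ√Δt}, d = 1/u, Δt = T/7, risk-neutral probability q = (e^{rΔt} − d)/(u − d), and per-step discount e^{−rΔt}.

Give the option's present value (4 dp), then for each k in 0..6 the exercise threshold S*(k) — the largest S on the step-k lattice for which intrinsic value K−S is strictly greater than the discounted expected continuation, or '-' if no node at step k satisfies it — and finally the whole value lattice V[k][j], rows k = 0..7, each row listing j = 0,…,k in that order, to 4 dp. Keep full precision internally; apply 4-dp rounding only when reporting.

Δt=0.24514, u=1.16186, d=0.86069, q=0.48134, disc=e^(-rΔt)=0.99438
k=7 terminal: V=max(K-S,0) → 53.6186 37.4100 15.5297 0.0000 0.0000 0.0000 0.0000 0.0000
k=6: j=0 S=53.8190 intr=46.1210 cont=45.5591 V=46.1210[EX]; j=1 S=72.6511 intr=27.2889 cont=26.7270 V=27.2889[EX]; j=2 S=98.0728 intr=1.8672 cont=8.0094 V=8.0094[hold]; j=3 S=132.3900 intr=0.0000 cont=0.0000 V=0.0000[hold]; j=4 S=178.7153 intr=0.0000 cont=0.0000 V=0.0000[hold]; j=5 S=241.2506 intr=0.0000 cont=0.0000 V=0.0000[hold]; j=6 S=325.6680 intr=0.0000 cont=0.0000 V=0.0000[hold]  S*(6)=72.6511
k=5: j=0 S=62.5300 intr=37.4100 cont=36.8481 V=37.4100[EX]; j=1 S=84.4103 intr=15.5297 cont=17.9077 V=17.9077[hold]; j=2 S=113.9467 intr=0.0000 cont=4.1308 V=4.1308[hold]; j=3 S=153.8185 intr=0.0000 cont=0.0000 V=0.0000[hold]; j=4 S=207.6420 intr=0.0000 cont=0.0000 V=0.0000[hold]; j=5 S=280.2992 intr=0.0000 cont=0.0000 V=0.0000[hold]  S*(5)=62.5300
k=4: j=0 S=72.6511 intr=27.2889 cont=27.8652 V=27.8652[hold]; j=1 S=98.0728 intr=1.8672 cont=11.2129 V=11.2129[hold]; j=2 S=132.3900 intr=0.0000 cont=2.1304 V=2.1304[hold]; j=3 S=178.7153 intr=0.0000 cont=0.0000 V=0.0000[hold]; j=4 S=241.2506 intr=0.0000 cont=0.0000 V=0.0000[hold]  S*(4)=-
k=3: j=0 S=84.4103 intr=15.5297 cont=19.7382 V=19.7382[hold]; j=1 S=113.9467 intr=0.0000 cont=6.8027 V=6.8027[hold]; j=2 S=153.8185 intr=0.0000 cont=1.0988 V=1.0988[hold]; j=3 S=207.6420 intr=0.0000 cont=0.0000 V=0.0000[hold]  S*(3)=-
k=2: j=0 S=98.0728 intr=1.8672 cont=13.4359 V=13.4359[hold]; j=1 S=132.3900 intr=0.0000 cont=4.0344 V=4.0344[hold]; j=2 S=178.7153 intr=0.0000 cont=0.5667 V=0.5667[hold]  S*(2)=-
k=1: j=0 S=113.9467 intr=0.0000 cont=8.8605 V=8.8605[hold]; j=1 S=153.8185 intr=0.0000 cont=2.3519 V=2.3519[hold]  S*(1)=-
k=0: j=0 S=132.3900 intr=0.0000 cont=5.6954 V=5.6954[hold]  S*(0)=-

price = 5.6954
boundary = - - - - - 62.5300 72.6511
tree:
5.6954
8.8605 2.3519
13.4359 4.0344 0.5667
19.7382 6.8027 1.0988 0.0000
27.8652 11.2129 2.1304 0.0000 0.0000
37.4100 17.9077 4.1308 0.0000 0.0000 0.0000
46.1210 27.2889 8.0094 0.0000 0.0000 0.0000 0.0000
53.6186 37.4100 15.5297 0.0000 0.0000 0.0000 0.0000 0.0000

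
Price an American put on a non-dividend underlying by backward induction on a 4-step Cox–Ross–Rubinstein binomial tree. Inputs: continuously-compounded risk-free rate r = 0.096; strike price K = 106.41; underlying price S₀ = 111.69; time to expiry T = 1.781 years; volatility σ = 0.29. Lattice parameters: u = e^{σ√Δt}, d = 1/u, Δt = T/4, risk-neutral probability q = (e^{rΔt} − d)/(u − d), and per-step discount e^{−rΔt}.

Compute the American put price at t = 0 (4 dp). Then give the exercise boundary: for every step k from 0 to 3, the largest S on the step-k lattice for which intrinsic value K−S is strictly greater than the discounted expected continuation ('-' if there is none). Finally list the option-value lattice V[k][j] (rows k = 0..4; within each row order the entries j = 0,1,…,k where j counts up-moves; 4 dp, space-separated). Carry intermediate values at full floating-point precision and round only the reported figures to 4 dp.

params: Δt=0.44525 u=1.21350 d=0.82406 q=0.56391 e^(-rΔt)=0.95816
t_4 payoffs: 54.9043 30.5636 0.0000 0.0000 0.0000
t_3: node(3,0) S=62.5022 payoff=43.9078 vs cont=39.4552 → 43.9078 [stop]  node(3,1) S=92.0396 payoff=14.3704 vs cont=12.7707 → 14.3704 [stop]  node(3,2) S=135.5358 payoff=0.0000 vs cont=0.0000 → 0.0000 [wait]  node(3,3) S=199.5875 payoff=0.0000 vs cont=0.0000 → 0.0000 [wait]  ⇒ S*(3)=92.0396
t_2: node(2,0) S=75.8464 payoff=30.5636 vs cont=26.1110 → 30.5636 [stop]  node(2,1) S=111.6900 payoff=0.0000 vs cont=6.0046 → 6.0046 [wait]  node(2,2) S=164.4726 payoff=0.0000 vs cont=0.0000 → 0.0000 [wait]  ⇒ S*(2)=75.8464
t_1: node(1,0) S=92.0396 payoff=14.3704 vs cont=16.0151 → 16.0151 [wait]  node(1,1) S=135.5358 payoff=0.0000 vs cont=2.5090 → 2.5090 [wait]  ⇒ S*(1)=-
t_0: node(0,0) S=111.6900 payoff=0.0000 vs cont=8.0474 → 8.0474 [wait]  ⇒ S*(0)=-

price = 8.0474
boundary = - - 75.8464 92.0396
tree:
8.0474
16.0151 2.5090
30.5636 6.0046 0.0000
43.9078 14.3704 0.0000 0.0000
54.9043 30.5636 0.0000 0.0000 0.0000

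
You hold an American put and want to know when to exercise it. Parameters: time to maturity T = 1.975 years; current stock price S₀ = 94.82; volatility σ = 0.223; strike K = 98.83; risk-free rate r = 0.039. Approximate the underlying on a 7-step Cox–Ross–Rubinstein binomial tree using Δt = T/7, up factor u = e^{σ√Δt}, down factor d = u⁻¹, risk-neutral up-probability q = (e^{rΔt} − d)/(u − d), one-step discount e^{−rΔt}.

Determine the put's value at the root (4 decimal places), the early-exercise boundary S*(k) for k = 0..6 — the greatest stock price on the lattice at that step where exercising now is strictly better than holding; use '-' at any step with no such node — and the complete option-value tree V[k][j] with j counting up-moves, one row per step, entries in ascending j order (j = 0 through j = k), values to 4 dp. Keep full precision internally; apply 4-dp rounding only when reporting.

Δt=0.28214, u=1.12575, d=0.88830, q=0.51702, disc=e^(-rΔt)=0.98906
k=7 terminal: V=max(K-S,0) → 57.4490 46.3871 32.3682 14.6019 0.0000 0.0000 0.0000 0.0000
k=6: j=0 S=46.5848 intr=52.2452 cont=51.1637 V=52.2452[EX]; j=1 S=59.0377 intr=39.7923 cont=38.7108 V=39.7923[EX]; j=2 S=74.8195 intr=24.0105 cont=22.9290 V=24.0105[EX]; j=3 S=94.8200 intr=4.0100 cont=6.9753 V=6.9753[hold]; j=4 S=120.1670 intr=0.0000 cont=0.0000 V=0.0000[hold]; j=5 S=152.2898 intr=0.0000 cont=0.0000 V=0.0000[hold]; j=6 S=192.9995 intr=0.0000 cont=0.0000 V=0.0000[hold]  S*(6)=74.8195
k=5: j=0 S=52.4429 intr=46.3871 cont=45.3056 V=46.3871[EX]; j=1 S=66.4618 intr=32.3682 cont=31.2867 V=32.3682[EX]; j=2 S=84.2281 intr=14.6019 cont=15.0366 V=15.0366[hold]; j=3 S=106.7438 intr=0.0000 cont=3.3321 V=3.3321[hold]; j=4 S=135.2783 intr=0.0000 cont=0.0000 V=0.0000[hold]; j=5 S=171.4405 intr=0.0000 cont=0.0000 V=0.0000[hold]  S*(5)=66.4618
k=4: j=0 S=59.0377 intr=39.7923 cont=38.7108 V=39.7923[EX]; j=1 S=74.8195 intr=24.0105 cont=23.1514 V=24.0105[EX]; j=2 S=94.8200 intr=4.0100 cont=8.8869 V=8.8869[hold]; j=3 S=120.1670 intr=0.0000 cont=1.5917 V=1.5917[hold]; j=4 S=152.2898 intr=0.0000 cont=0.0000 V=0.0000[hold]  S*(4)=74.8195
k=3: j=0 S=66.4618 intr=32.3682 cont=31.2867 V=32.3682[EX]; j=1 S=84.2281 intr=14.6019 cont=16.0142 V=16.0142[hold]; j=2 S=106.7438 intr=0.0000 cont=5.0592 V=5.0592[hold]; j=3 S=135.2783 intr=0.0000 cont=0.7604 V=0.7604[hold]  S*(3)=66.4618
k=2: j=0 S=74.8195 intr=24.0105 cont=23.6512 V=24.0105[EX]; j=1 S=94.8200 intr=4.0100 cont=10.2370 V=10.2370[hold]; j=2 S=120.1670 intr=0.0000 cont=2.8056 V=2.8056[hold]  S*(2)=74.8195
k=1: j=0 S=84.2281 intr=14.6019 cont=16.7046 V=16.7046[hold]; j=1 S=106.7438 intr=0.0000 cont=6.3248 V=6.3248[hold]  S*(1)=-
k=0: j=0 S=94.8200 intr=4.0100 cont=11.2140 V=11.2140[hold]  S*(0)=-

price = 11.2140
boundary = - - 74.8195 66.4618 74.8195 66.4618 74.8195
tree:
11.2140
16.7046 6.3248
24.0105 10.2370 2.8056
32.3682 16.0142 5.0592 0.7604
39.7923 24.0105 8.8869 1.5917 0.0000
46.3871 32.3682 15.0366 3.3321 0.0000 0.0000
52.2452 39.7923 24.0105 6.9753 0.0000 0.0000 0.0000
57.4490 46.3871 32.3682 14.6019 0.0000 0.0000 0.0000 0.0000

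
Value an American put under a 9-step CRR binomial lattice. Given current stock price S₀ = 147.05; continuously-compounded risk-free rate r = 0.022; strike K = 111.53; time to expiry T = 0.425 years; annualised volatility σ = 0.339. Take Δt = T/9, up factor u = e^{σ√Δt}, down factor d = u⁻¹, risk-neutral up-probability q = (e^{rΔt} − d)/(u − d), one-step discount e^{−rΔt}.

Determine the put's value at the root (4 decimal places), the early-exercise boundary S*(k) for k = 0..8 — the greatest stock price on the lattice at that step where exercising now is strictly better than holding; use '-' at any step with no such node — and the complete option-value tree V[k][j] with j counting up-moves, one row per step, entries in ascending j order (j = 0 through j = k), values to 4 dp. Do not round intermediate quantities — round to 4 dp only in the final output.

price = 1.3358
boundary = - - - - - - - 87.8037 94.5162
tree:
1.3358
2.1773 0.4580
3.4866 0.8117 0.0888
5.4658 1.4228 0.1739 0.0000
8.3492 2.4599 0.3405 0.0000 0.0000
12.3514 4.1786 0.6665 0.0000 0.0000 0.0000
17.5539 6.9333 1.3048 0.0000 0.0000 0.0000 0.0000
23.7263 11.1319 2.5542 0.0000 0.0000 0.0000 0.0000 0.0000
29.9620 17.0138 5.0001 0.0000 0.0000 0.0000 0.0000 0.0000 0.0000
35.7549 23.7263 9.7883 0.0000 0.0000 0.0000 0.0000 0.0000 0.0000 0.0000

Δt=0.04722  u=1.07645  d=0.92898  q=0.48864  discount=0.99896
step 9 (expiry): payoffs max(K−S,0) = 35.7549 23.7263 9.7883 0.0000 0.0000 0.0000 0.0000 0.0000 0.0000 0.0000
step 8: (k=8,j=0): S=81.5680, (K−S)⁺=29.9620, hold=29.8462 ⇒ V=29.9620 exercise | (k=8,j=1): S=94.5162, (K−S)⁺=17.0138, hold=16.8980 ⇒ V=17.0138 exercise | (k=8,j=2): S=109.5197, (K−S)⁺=2.0103, hold=5.0001 ⇒ V=5.0001 continue | (k=8,j=3): S=126.9050, (K−S)⁺=0.0000, hold=0.0000 ⇒ V=0.0000 continue | (k=8,j=4): S=147.0500, (K−S)⁺=0.0000, hold=0.0000 ⇒ V=0.0000 continue | (k=8,j=5): S=170.3928, (K−S)⁺=0.0000, hold=0.0000 ⇒ V=0.0000 continue | (k=8,j=6): S=197.4412, (K−S)⁺=0.0000, hold=0.0000 ⇒ V=0.0000 continue | (k=8,j=7): S=228.7831, (K−S)⁺=0.0000, hold=0.0000 ⇒ V=0.0000 continue | (k=8,j=8): S=265.1004, (K−S)⁺=0.0000, hold=0.0000 ⇒ V=0.0000 continue  boundary S*=94.5162
step 7: (k=7,j=0): S=87.8037, (K−S)⁺=23.7263, hold=23.6105 ⇒ V=23.7263 exercise | (k=7,j=1): S=101.7417, (K−S)⁺=9.7883, hold=11.1319 ⇒ V=11.1319 continue | (k=7,j=2): S=117.8923, (K−S)⁺=0.0000, hold=2.5542 ⇒ V=2.5542 continue | (k=7,j=3): S=136.6067, (K−S)⁺=0.0000, hold=0.0000 ⇒ V=0.0000 continue | (k=7,j=4): S=158.2917, (K−S)⁺=0.0000, hold=0.0000 ⇒ V=0.0000 continue | (k=7,j=5): S=183.4191, (K−S)⁺=0.0000, hold=0.0000 ⇒ V=0.0000 continue | (k=7,j=6): S=212.5352, (K−S)⁺=0.0000, hold=0.0000 ⇒ V=0.0000 continue | (k=7,j=7): S=246.2732, (K−S)⁺=0.0000, hold=0.0000 ⇒ V=0.0000 continue  boundary S*=87.8037
step 6: (k=6,j=0): S=94.5162, (K−S)⁺=17.0138, hold=17.5539 ⇒ V=17.5539 continue | (k=6,j=1): S=109.5197, (K−S)⁺=2.0103, hold=6.9333 ⇒ V=6.9333 continue | (k=6,j=2): S=126.9050, (K−S)⁺=0.0000, hold=1.3048 ⇒ V=1.3048 continue | (k=6,j=3): S=147.0500, (K−S)⁺=0.0000, hold=0.0000 ⇒ V=0.0000 continue | (k=6,j=4): S=170.3928, (K−S)⁺=0.0000, hold=0.0000 ⇒ V=0.0000 continue | (k=6,j=5): S=197.4412, (K−S)⁺=0.0000, hold=0.0000 ⇒ V=0.0000 continue | (k=6,j=6): S=228.7831, (K−S)⁺=0.0000, hold=0.0000 ⇒ V=0.0000 continue  boundary S*=-
step 5: (k=5,j=0): S=101.7417, (K−S)⁺=9.7883, hold=12.3514 ⇒ V=12.3514 continue | (k=5,j=1): S=117.8923, (K−S)⁺=0.0000, hold=4.1786 ⇒ V=4.1786 continue | (k=5,j=2): S=136.6067, (K−S)⁺=0.0000, hold=0.6665 ⇒ V=0.6665 continue | (k=5,j=3): S=158.2917, (K−S)⁺=0.0000, hold=0.0000 ⇒ V=0.0000 continue | (k=5,j=4): S=183.4191, (K−S)⁺=0.0000, hold=0.0000 ⇒ V=0.0000 continue | (k=5,j=5): S=212.5352, (K−S)⁺=0.0000, hold=0.0000 ⇒ V=0.0000 continue  boundary S*=-
step 4: (k=4,j=0): S=109.5197, (K−S)⁺=2.0103, hold=8.3492 ⇒ V=8.3492 continue | (k=4,j=1): S=126.9050, (K−S)⁺=0.0000, hold=2.4599 ⇒ V=2.4599 continue | (k=4,j=2): S=147.0500, (K−S)⁺=0.0000, hold=0.3405 ⇒ V=0.3405 continue | (k=4,j=3): S=170.3928, (K−S)⁺=0.0000, hold=0.0000 ⇒ V=0.0000 continue | (k=4,j=4): S=197.4412, (K−S)⁺=0.0000, hold=0.0000 ⇒ V=0.0000 continue  boundary S*=-
step 3: (k=3,j=0): S=117.8923, (K−S)⁺=0.0000, hold=5.4658 ⇒ V=5.4658 continue | (k=3,j=1): S=136.6067, (K−S)⁺=0.0000, hold=1.4228 ⇒ V=1.4228 continue | (k=3,j=2): S=158.2917, (K−S)⁺=0.0000, hold=0.1739 ⇒ V=0.1739 continue | (k=3,j=3): S=183.4191, (K−S)⁺=0.0000, hold=0.0000 ⇒ V=0.0000 continue  boundary S*=-
step 2: (k=2,j=0): S=126.9050, (K−S)⁺=0.0000, hold=3.4866 ⇒ V=3.4866 continue | (k=2,j=1): S=147.0500, (K−S)⁺=0.0000, hold=0.8117 ⇒ V=0.8117 continue | (k=2,j=2): S=170.3928, (K−S)⁺=0.0000, hold=0.0888 ⇒ V=0.0888 continue  boundary S*=-
step 1: (k=1,j=0): S=136.6067, (K−S)⁺=0.0000, hold=2.1773 ⇒ V=2.1773 continue | (k=1,j=1): S=158.2917, (K−S)⁺=0.0000, hold=0.4580 ⇒ V=0.4580 continue  boundary S*=-
step 0: (k=0,j=0): S=147.0500, (K−S)⁺=0.0000, hold=1.3358 ⇒ V=1.3358 continue  boundary S*=-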